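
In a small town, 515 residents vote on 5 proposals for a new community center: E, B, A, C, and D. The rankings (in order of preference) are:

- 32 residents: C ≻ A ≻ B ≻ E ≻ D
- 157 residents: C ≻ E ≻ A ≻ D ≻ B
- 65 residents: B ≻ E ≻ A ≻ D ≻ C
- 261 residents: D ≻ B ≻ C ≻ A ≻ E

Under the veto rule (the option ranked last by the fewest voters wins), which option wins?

A

Last-place votes: E 261, B 157, A 0, C 65, D 32.
A is ranked last by the fewest voters, so A wins.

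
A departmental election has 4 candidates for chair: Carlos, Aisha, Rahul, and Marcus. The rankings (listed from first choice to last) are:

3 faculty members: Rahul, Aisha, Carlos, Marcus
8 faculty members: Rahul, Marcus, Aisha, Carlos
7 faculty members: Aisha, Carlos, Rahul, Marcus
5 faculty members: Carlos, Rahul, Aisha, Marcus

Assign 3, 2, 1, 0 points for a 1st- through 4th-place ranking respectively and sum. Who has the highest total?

Carlos: 3·1 + 8·0 + 7·2 + 5·3 = 32
Aisha: 3·2 + 8·1 + 7·3 + 5·1 = 40
Rahul: 3·3 + 8·3 + 7·1 + 5·2 = 50
Marcus: 3·0 + 8·2 + 7·0 + 5·0 = 16
Rahul has the highest Borda score (50).

Rahul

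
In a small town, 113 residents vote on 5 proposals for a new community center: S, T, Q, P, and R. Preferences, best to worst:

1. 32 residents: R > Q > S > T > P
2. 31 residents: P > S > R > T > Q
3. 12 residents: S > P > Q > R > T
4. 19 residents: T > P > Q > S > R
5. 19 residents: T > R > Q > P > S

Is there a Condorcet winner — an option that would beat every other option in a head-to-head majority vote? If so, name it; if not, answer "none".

Checking pairwise contests:
Q beats S 70–43.
S beats T 75–38.
T beats Q 69–44.
T beats P 70–43.
S beats R 62–51.
Every option loses at least one head-to-head, so there is no Condorcet winner.

none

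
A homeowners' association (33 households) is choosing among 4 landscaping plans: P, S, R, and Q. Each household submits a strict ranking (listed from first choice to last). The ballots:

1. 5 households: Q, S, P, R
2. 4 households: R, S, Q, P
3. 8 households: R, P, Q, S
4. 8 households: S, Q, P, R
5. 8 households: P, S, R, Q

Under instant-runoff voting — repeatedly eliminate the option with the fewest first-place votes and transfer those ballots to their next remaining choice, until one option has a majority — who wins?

Round 1: P 8, S 8, R 12, Q 5. Eliminate Q.
Round 2: P 8, S 13, R 12. Eliminate P.
Round 3: S 21, R 12. S has a majority.

S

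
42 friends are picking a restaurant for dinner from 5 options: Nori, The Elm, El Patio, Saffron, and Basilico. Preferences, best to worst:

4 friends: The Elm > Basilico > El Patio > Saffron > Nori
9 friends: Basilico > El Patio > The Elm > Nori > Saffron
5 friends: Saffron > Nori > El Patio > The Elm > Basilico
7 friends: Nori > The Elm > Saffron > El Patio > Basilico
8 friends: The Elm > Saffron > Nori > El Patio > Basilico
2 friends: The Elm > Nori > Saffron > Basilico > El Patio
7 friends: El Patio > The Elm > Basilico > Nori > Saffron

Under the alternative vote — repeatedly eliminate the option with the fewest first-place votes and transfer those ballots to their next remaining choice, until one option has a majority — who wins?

The Elm

Round 1: Nori 7, The Elm 14, El Patio 7, Saffron 5, Basilico 9. Eliminate Saffron.
Round 2: Nori 12, The Elm 14, El Patio 7, Basilico 9. Eliminate El Patio.
Round 3: Nori 12, The Elm 21, Basilico 9. Eliminate Basilico.
Round 4: Nori 12, The Elm 30. The Elm has a majority.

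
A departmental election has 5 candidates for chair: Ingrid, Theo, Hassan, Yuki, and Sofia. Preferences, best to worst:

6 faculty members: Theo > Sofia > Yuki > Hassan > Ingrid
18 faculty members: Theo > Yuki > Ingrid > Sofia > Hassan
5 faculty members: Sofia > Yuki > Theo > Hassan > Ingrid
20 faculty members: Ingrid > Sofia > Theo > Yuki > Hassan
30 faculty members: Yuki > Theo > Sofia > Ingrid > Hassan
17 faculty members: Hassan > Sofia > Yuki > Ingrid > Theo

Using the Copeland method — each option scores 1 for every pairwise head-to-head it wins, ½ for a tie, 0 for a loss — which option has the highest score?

Yuki

Ingrid: beats Hassan; loses to Theo, Yuki, and Sofia → score 1.
Theo: beats Ingrid, Hassan, and Sofia; loses to Yuki → score 3.
Hassan: loses to Ingrid, Theo, Yuki, and Sofia → score 0.
Yuki: beats Ingrid, Theo, and Hassan; ties Sofia → score 3.5.
Sofia: beats Ingrid and Hassan; ties Yuki; loses to Theo → score 2.5.
Yuki has the best pairwise record.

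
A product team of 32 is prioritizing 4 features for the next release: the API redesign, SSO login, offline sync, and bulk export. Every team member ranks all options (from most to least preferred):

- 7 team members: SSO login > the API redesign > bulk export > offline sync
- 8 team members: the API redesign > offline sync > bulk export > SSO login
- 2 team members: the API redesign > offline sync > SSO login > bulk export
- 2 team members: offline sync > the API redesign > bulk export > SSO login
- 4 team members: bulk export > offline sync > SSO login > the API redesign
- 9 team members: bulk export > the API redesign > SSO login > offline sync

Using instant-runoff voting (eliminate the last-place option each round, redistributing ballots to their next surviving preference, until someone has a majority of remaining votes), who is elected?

Round 1: the API redesign 10, SSO login 7, offline sync 2, bulk export 13. Eliminate offline sync.
Round 2: the API redesign 12, SSO login 7, bulk export 13. Eliminate SSO login.
Round 3: the API redesign 19, bulk export 13. The API redesign has a majority.

the API redesign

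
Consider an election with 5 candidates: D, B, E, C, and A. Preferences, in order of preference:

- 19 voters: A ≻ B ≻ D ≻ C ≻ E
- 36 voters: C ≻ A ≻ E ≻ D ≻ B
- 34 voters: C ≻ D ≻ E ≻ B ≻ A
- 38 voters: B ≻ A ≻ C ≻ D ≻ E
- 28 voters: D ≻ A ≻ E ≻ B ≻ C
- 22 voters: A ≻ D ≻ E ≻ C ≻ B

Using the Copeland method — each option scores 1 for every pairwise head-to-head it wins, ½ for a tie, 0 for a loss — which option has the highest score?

D: beats B and E; loses to C and A → score 2.
B: loses to D, E, C, and A → score 0.
E: beats B; loses to D, C, and A → score 1.
C: beats D, B, and E; loses to A → score 3.
A: beats D, B, E, and C → score 4.
A has the best pairwise record.

A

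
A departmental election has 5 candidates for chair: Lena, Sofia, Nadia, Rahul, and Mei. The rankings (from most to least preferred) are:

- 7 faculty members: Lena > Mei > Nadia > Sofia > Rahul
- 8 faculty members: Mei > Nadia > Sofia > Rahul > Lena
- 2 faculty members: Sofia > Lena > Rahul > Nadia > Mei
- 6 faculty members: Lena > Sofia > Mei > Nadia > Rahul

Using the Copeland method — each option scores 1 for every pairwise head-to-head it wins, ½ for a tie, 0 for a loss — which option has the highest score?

Lena: beats Sofia, Nadia, Rahul, and Mei → score 4.
Sofia: beats Rahul; loses to Lena, Nadia, and Mei → score 1.
Nadia: beats Sofia and Rahul; loses to Lena and Mei → score 2.
Rahul: loses to Lena, Sofia, Nadia, and Mei → score 0.
Mei: beats Sofia, Nadia, and Rahul; loses to Lena → score 3.
Lena has the best pairwise record.

Lena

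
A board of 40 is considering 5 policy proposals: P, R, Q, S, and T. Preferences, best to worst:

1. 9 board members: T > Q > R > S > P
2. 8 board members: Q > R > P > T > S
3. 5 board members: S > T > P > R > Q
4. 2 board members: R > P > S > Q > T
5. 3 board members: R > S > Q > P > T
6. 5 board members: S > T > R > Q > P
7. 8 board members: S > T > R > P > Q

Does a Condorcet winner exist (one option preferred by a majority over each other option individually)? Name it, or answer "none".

Checking pairwise contests:
R beats P 35–5.
T beats R 27–13.
R beats Q 23–17.
R beats S 22–18.
S beats T 23–17.
Every option loses at least one head-to-head, so there is no Condorcet winner.

none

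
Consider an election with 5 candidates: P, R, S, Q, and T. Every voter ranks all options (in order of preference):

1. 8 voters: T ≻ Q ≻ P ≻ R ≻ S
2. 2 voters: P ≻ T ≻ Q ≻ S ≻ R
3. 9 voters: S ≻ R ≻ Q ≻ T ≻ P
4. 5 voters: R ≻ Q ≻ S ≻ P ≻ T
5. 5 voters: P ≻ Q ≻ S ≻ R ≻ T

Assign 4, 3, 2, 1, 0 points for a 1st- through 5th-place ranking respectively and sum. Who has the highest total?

Q

P: 8·2 + 2·4 + 9·0 + 5·1 + 5·4 = 49
R: 8·1 + 2·0 + 9·3 + 5·4 + 5·1 = 60
S: 8·0 + 2·1 + 9·4 + 5·2 + 5·2 = 58
Q: 8·3 + 2·2 + 9·2 + 5·3 + 5·3 = 76
T: 8·4 + 2·3 + 9·1 + 5·0 + 5·0 = 47
Q has the highest Borda score (76).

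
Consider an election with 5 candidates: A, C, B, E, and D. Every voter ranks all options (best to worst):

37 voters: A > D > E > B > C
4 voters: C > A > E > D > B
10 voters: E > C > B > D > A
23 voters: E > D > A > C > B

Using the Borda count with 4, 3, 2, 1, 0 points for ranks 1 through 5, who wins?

A: 37·4 + 4·3 + 10·0 + 23·2 = 206
C: 37·0 + 4·4 + 10·3 + 23·1 = 69
B: 37·1 + 4·0 + 10·2 + 23·0 = 57
E: 37·2 + 4·2 + 10·4 + 23·4 = 214
D: 37·3 + 4·1 + 10·1 + 23·3 = 194
E has the highest Borda score (214).

E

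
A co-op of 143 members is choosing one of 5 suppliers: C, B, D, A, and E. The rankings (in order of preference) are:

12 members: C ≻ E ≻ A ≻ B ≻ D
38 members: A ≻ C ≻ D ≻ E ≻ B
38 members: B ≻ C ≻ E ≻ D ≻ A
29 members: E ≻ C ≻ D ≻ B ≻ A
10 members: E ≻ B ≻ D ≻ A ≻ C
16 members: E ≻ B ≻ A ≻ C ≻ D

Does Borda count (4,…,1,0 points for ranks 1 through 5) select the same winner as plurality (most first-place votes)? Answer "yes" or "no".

no

Borda — scores: C 379, B 271, D 192, A 218, E 370. Winner: C.
Plurality — first-place votes: C 12, B 38, D 0, A 38, E 55. Winner: E.
The two methods disagree.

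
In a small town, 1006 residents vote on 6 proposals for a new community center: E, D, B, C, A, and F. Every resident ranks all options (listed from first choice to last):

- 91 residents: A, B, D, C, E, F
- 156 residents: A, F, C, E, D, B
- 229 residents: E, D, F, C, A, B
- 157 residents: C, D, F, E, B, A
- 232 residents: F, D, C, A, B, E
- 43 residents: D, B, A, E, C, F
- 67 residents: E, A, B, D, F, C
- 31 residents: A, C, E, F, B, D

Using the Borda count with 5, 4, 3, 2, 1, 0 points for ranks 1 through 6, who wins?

E: 91·1 + 156·2 + 229·5 + 157·2 + 232·0 + 43·2 + 67·5 + 31·3 = 2376
D: 91·3 + 156·1 + 229·4 + 157·4 + 232·4 + 43·5 + 67·2 + 31·0 = 3250
B: 91·4 + 156·0 + 229·0 + 157·1 + 232·1 + 43·4 + 67·3 + 31·1 = 1157
C: 91·2 + 156·3 + 229·2 + 157·5 + 232·3 + 43·1 + 67·0 + 31·4 = 2756
A: 91·5 + 156·5 + 229·1 + 157·0 + 232·2 + 43·3 + 67·4 + 31·5 = 2480
F: 91·0 + 156·4 + 229·3 + 157·3 + 232·5 + 43·0 + 67·1 + 31·2 = 3071
D has the highest Borda score (3250).

D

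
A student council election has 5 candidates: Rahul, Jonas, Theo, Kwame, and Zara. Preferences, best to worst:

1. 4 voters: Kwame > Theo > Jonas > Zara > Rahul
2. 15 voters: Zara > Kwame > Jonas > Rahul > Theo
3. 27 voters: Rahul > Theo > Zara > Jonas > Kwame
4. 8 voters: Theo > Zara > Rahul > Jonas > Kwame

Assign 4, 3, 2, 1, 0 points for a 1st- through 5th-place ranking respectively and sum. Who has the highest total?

Rahul: 4·0 + 15·1 + 27·4 + 8·2 = 139
Jonas: 4·2 + 15·2 + 27·1 + 8·1 = 73
Theo: 4·3 + 15·0 + 27·3 + 8·4 = 125
Kwame: 4·4 + 15·3 + 27·0 + 8·0 = 61
Zara: 4·1 + 15·4 + 27·2 + 8·3 = 142
Zara has the highest Borda score (142).

Zara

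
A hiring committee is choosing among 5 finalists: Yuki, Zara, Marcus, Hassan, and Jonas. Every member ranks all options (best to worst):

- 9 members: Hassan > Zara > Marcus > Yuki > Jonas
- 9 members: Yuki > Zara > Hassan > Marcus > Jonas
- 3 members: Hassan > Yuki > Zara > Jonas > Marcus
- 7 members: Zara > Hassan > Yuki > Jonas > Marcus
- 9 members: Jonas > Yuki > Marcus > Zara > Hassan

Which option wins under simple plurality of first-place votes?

Hassan

First-place votes: Yuki 9, Zara 7, Marcus 0, Hassan 12, Jonas 9.
Hassan has the most first-place votes.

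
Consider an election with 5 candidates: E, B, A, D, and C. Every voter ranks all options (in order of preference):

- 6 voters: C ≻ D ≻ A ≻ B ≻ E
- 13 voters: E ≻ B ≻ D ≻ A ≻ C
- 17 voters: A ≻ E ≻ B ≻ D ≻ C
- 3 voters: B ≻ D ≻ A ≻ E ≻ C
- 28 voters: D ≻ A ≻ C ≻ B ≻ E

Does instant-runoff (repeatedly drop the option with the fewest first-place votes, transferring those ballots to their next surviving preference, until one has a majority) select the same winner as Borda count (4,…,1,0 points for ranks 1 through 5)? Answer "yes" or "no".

Instant-runoff — R1 E 13, B 3, A 17, D 28, C 6 (B out); R2 E 13, A 17, D 31, C 6 (C out); R3 E 13, A 17, D 37 (D winner). Winner: D.
Borda — scores: E 106, B 119, A 183, D 182, C 80. Winner: A.
The two methods disagree.

no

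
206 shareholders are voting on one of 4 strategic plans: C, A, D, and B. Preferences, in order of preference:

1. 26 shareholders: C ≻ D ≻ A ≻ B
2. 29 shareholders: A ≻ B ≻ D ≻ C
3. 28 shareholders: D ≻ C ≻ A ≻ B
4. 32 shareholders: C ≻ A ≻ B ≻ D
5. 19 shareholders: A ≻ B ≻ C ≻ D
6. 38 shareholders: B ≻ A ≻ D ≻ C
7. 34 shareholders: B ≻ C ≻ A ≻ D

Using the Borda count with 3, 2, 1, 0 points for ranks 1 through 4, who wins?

C: 26·3 + 29·0 + 28·2 + 32·3 + 19·1 + 38·0 + 34·2 = 317
A: 26·1 + 29·3 + 28·1 + 32·2 + 19·3 + 38·2 + 34·1 = 372
D: 26·2 + 29·1 + 28·3 + 32·0 + 19·0 + 38·1 + 34·0 = 203
B: 26·0 + 29·2 + 28·0 + 32·1 + 19·2 + 38·3 + 34·3 = 344
A has the highest Borda score (372).

A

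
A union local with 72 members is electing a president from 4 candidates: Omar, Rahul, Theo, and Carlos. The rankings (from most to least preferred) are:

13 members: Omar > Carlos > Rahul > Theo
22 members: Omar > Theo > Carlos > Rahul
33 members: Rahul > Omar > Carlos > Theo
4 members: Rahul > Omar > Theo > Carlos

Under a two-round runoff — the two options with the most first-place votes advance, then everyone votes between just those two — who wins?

Round 1 first-place votes: Omar 35, Rahul 37, Theo 0, Carlos 0.
Rahul and Omar advance.
Runoff: Rahul is preferred to Omar by 37 voters; Omar by 35.
Rahul wins the runoff.

Rahul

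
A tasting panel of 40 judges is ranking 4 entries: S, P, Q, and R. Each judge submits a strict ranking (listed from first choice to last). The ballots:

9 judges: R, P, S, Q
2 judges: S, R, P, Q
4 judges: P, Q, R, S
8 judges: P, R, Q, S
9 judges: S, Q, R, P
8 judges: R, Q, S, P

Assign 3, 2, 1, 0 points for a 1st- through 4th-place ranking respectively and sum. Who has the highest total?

R

S: 9·1 + 2·3 + 4·0 + 8·0 + 9·3 + 8·1 = 50
P: 9·2 + 2·1 + 4·3 + 8·3 + 9·0 + 8·0 = 56
Q: 9·0 + 2·0 + 4·2 + 8·1 + 9·2 + 8·2 = 50
R: 9·3 + 2·2 + 4·1 + 8·2 + 9·1 + 8·3 = 84
R has the highest Borda score (84).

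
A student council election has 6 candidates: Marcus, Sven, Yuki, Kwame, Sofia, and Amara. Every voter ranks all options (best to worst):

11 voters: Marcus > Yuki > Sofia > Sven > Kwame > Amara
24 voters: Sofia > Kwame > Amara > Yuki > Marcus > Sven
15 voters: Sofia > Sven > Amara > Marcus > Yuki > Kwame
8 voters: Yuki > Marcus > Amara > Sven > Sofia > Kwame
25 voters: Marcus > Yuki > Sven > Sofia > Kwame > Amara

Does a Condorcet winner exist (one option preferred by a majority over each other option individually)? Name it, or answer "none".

Marcus

Marcus vs Sven: 68–15 for Marcus.
Marcus vs Yuki: 51–32 for Marcus.
Marcus vs Kwame: 59–24 for Marcus.
Marcus vs Sofia: 44–39 for Marcus.
Marcus vs Amara: 44–39 for Marcus.
Marcus beats every other option head-to-head.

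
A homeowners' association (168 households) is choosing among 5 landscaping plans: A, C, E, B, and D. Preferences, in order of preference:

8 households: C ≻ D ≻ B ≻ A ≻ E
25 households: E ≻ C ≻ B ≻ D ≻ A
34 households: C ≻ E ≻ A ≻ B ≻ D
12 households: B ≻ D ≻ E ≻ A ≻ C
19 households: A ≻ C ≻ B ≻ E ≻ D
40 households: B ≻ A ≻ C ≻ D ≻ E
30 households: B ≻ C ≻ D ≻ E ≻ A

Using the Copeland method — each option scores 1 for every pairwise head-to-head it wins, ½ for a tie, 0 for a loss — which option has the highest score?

C

A: beats D; loses to C, E, and B → score 1.
C: beats A, E, B, and D → score 4.
E: beats A; loses to C, B, and D → score 1.
B: beats A, E, and D; loses to C → score 3.
D: beats E; loses to A, C, and B → score 1.
C has the best pairwise record.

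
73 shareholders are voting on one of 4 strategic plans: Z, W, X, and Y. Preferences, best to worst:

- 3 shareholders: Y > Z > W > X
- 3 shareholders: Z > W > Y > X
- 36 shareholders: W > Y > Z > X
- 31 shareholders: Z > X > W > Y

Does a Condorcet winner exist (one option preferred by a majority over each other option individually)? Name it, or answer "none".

Checking pairwise contests:
Y beats Z 39–34.
Z beats W 37–36.
Z beats X 73–0.
W beats Y 70–3.
Every option loses at least one head-to-head, so there is no Condorcet winner.

none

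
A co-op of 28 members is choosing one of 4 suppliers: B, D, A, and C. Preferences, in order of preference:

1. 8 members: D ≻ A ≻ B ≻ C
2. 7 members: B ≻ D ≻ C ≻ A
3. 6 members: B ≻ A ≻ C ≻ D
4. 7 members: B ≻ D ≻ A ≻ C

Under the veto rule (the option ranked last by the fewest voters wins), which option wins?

B

Last-place votes: B 0, D 6, A 7, C 15.
B is ranked last by the fewest voters, so B wins.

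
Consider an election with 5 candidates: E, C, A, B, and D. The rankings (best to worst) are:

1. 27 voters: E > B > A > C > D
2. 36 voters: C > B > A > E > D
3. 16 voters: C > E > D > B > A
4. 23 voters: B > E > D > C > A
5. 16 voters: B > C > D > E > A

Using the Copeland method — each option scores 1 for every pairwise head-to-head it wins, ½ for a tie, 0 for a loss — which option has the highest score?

B

E: beats A and D; loses to C and B → score 2.
C: beats E, A, and D; loses to B → score 3.
A: beats D; loses to E, C, and B → score 1.
B: beats E, C, A, and D → score 4.
D: loses to E, C, A, and B → score 0.
B has the best pairwise record.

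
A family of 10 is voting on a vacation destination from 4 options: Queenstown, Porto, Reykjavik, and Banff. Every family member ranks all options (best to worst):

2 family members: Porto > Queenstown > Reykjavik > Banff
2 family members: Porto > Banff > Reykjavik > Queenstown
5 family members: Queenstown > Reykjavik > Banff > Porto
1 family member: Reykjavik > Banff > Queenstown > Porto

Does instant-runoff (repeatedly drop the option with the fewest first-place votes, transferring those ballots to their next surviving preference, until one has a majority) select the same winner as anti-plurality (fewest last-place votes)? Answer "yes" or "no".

Instant-runoff — R1 Queenstown 5, Porto 4, Reykjavik 1, Banff 0 (Banff out); R2 Queenstown 5, Porto 4, Reykjavik 1 (Reykjavik out); R3 Queenstown 6, Porto 4 (Queenstown winner). Winner: Queenstown.
Anti-plurality — last-place votes: Queenstown 2, Porto 6, Reykjavik 0, Banff 2. Winner: Reykjavik.
The two methods disagree.

no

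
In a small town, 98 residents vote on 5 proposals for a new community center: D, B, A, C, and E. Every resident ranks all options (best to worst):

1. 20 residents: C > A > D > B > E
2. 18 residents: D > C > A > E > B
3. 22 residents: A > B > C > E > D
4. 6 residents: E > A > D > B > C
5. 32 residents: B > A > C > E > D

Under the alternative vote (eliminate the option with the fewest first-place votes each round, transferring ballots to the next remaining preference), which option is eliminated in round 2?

Round 1: D 18, B 32, A 22, C 20, E 6. Eliminate E.
Round 2: D 18, B 32, A 28, C 20. Eliminate D.

D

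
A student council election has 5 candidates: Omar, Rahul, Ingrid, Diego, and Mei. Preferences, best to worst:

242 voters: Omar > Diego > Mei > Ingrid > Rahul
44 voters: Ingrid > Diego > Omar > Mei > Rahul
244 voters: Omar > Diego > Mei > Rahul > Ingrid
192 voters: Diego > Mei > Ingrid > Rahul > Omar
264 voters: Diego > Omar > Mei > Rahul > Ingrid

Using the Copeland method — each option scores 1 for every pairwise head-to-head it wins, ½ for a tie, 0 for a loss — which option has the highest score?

Diego

Omar: beats Rahul, Ingrid, and Mei; loses to Diego → score 3.
Rahul: beats Ingrid; loses to Omar, Diego, and Mei → score 1.
Ingrid: loses to Omar, Rahul, Diego, and Mei → score 0.
Diego: beats Omar, Rahul, Ingrid, and Mei → score 4.
Mei: beats Rahul and Ingrid; loses to Omar and Diego → score 2.
Diego has the best pairwise record.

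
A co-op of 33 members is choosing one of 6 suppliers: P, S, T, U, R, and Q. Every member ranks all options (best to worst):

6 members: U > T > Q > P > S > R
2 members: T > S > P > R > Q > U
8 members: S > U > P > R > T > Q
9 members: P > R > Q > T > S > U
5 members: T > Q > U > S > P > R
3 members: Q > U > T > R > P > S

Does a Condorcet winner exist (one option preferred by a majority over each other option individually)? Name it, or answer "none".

Checking pairwise contests:
U beats P 22–11.
P beats S 18–15.
P beats T 17–16.
S beats U 19–14.
P beats R 30–3.
P beats Q 19–14.
Every option loses at least one head-to-head, so there is no Condorcet winner.

none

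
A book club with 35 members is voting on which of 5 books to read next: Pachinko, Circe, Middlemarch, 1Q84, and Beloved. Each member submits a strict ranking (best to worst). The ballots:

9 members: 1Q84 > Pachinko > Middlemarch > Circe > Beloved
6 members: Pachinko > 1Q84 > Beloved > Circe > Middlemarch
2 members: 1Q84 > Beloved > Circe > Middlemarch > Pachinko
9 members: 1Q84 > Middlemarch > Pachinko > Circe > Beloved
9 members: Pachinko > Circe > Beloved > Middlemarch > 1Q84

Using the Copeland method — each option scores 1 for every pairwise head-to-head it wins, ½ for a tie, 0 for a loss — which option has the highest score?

Pachinko: beats Circe, Middlemarch, and Beloved; loses to 1Q84 → score 3.
Circe: beats Beloved; loses to Pachinko, Middlemarch, and 1Q84 → score 1.
Middlemarch: beats Circe and Beloved; loses to Pachinko and 1Q84 → score 2.
1Q84: beats Pachinko, Circe, Middlemarch, and Beloved → score 4.
Beloved: loses to Pachinko, Circe, Middlemarch, and 1Q84 → score 0.
1Q84 has the best pairwise record.

1Q84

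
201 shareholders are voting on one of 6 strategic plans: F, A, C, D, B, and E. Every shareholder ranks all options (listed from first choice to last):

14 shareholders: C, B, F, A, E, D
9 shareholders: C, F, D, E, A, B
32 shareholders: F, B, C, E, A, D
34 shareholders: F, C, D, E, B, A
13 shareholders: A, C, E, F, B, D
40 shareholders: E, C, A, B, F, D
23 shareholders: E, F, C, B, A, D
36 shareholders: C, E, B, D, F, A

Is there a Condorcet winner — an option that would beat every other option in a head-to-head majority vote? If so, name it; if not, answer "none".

C vs F: 112–89 for C.
C vs A: 188–13 for C.
C vs D: 201–0 for C.
C vs B: 169–32 for C.
C vs E: 138–63 for C.
C beats every other option head-to-head.

C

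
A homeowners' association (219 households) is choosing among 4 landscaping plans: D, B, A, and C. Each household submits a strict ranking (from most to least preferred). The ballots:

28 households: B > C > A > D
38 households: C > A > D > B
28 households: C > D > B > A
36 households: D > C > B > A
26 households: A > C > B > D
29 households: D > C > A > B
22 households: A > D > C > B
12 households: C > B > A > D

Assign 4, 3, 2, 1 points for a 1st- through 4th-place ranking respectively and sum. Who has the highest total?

D: 28·1 + 38·2 + 28·3 + 36·4 + 26·1 + 29·4 + 22·3 + 12·1 = 552
B: 28·4 + 38·1 + 28·2 + 36·2 + 26·2 + 29·1 + 22·1 + 12·3 = 417
A: 28·2 + 38·3 + 28·1 + 36·1 + 26·4 + 29·2 + 22·4 + 12·2 = 508
C: 28·3 + 38·4 + 28·4 + 36·3 + 26·3 + 29·3 + 22·2 + 12·4 = 713
C has the highest Borda score (713).

C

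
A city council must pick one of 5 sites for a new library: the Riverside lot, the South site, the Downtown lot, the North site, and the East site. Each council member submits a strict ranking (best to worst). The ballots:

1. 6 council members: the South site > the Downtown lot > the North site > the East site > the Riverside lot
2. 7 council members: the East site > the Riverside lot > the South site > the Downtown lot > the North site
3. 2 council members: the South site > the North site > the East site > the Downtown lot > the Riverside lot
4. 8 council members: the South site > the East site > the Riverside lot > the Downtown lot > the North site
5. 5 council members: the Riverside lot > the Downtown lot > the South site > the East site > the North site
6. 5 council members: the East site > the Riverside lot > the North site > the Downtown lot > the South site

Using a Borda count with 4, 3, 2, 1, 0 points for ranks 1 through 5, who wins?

the South site

the Riverside lot: 6·0 + 7·3 + 2·0 + 8·2 + 5·4 + 5·3 = 72
the South site: 6·4 + 7·2 + 2·4 + 8·4 + 5·2 + 5·0 = 88
the Downtown lot: 6·3 + 7·1 + 2·1 + 8·1 + 5·3 + 5·1 = 55
the North site: 6·2 + 7·0 + 2·3 + 8·0 + 5·0 + 5·2 = 28
the East site: 6·1 + 7·4 + 2·2 + 8·3 + 5·1 + 5·4 = 87
the South site has the highest Borda score (88).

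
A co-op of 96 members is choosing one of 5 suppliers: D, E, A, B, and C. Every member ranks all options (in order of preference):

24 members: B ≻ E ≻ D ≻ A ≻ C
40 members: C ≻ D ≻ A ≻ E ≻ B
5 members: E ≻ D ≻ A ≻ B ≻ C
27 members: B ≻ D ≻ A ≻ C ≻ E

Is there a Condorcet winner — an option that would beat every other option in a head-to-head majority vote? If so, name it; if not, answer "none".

B

B vs D: 51–45 for B.
B vs E: 51–45 for B.
B vs A: 51–45 for B.
B vs C: 56–40 for B.
B beats every other option head-to-head.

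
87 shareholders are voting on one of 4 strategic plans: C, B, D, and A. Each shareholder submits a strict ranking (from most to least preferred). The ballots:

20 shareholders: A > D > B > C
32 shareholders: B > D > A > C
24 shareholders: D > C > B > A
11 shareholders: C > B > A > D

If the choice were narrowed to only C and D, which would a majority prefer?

D

Voters preferring C to D: 11; preferring D to C: 76.
D wins the head-to-head.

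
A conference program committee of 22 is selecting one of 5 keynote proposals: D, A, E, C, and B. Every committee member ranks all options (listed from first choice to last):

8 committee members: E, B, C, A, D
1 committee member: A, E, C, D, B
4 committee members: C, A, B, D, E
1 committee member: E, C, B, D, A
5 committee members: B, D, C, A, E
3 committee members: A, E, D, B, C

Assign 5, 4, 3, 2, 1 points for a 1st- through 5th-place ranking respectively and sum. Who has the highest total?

D: 8·1 + 1·2 + 4·2 + 1·2 + 5·4 + 3·3 = 49
A: 8·2 + 1·5 + 4·4 + 1·1 + 5·2 + 3·5 = 63
E: 8·5 + 1·4 + 4·1 + 1·5 + 5·1 + 3·4 = 70
C: 8·3 + 1·3 + 4·5 + 1·4 + 5·3 + 3·1 = 69
B: 8·4 + 1·1 + 4·3 + 1·3 + 5·5 + 3·2 = 79
B has the highest Borda score (79).

B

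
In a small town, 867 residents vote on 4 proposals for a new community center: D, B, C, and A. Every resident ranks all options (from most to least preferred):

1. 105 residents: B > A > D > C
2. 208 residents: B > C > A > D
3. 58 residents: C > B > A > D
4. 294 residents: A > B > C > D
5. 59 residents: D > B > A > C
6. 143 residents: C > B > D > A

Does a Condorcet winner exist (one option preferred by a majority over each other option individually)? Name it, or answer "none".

B vs D: 808–59 for B.
B vs C: 666–201 for B.
B vs A: 573–294 for B.
B beats every other option head-to-head.

B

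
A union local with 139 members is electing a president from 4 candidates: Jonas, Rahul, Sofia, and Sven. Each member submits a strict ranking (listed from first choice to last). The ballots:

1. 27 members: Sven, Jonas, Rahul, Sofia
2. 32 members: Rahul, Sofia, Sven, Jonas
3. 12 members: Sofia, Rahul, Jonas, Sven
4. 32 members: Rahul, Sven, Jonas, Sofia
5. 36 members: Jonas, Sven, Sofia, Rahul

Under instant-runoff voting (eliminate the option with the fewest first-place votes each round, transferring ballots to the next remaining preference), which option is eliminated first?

Sofia

Round 1: Jonas 36, Rahul 64, Sofia 12, Sven 27. Eliminate Sofia.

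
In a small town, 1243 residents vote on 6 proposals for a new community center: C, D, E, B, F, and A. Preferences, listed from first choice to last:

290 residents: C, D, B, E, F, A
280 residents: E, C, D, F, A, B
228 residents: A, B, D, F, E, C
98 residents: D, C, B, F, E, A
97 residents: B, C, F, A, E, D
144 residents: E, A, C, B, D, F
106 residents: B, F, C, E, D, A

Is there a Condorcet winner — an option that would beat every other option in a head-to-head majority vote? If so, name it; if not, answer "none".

Checking pairwise contests:
E beats C 652–591.
C beats D 917–326.
B beats E 819–424.
C beats B 812–431.
C beats F 909–334.
C beats A 871–372.
Every option loses at least one head-to-head, so there is no Condorcet winner.

none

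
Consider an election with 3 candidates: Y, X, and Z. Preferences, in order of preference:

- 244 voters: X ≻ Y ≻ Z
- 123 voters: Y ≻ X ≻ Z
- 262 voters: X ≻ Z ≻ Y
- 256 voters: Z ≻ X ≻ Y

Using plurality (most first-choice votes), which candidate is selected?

X

First-place votes: Y 123, X 506, Z 256.
X has the most first-place votes.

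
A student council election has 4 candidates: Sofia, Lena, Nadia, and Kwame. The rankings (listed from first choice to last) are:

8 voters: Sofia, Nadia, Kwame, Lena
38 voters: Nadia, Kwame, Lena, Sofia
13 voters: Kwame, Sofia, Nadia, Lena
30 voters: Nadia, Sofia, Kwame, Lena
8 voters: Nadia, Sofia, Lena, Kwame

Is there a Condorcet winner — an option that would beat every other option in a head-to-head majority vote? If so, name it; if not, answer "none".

Nadia vs Sofia: 76–21 for Nadia.
Nadia vs Lena: 97–0 for Nadia.
Nadia vs Kwame: 84–13 for Nadia.
Nadia beats every other option head-to-head.

Nadia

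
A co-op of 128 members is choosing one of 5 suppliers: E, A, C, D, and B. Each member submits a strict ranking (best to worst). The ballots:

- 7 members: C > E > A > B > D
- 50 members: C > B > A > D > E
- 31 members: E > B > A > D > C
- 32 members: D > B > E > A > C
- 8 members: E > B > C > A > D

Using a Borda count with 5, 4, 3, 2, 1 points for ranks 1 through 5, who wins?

B

E: 7·4 + 50·1 + 31·5 + 32·3 + 8·5 = 369
A: 7·3 + 50·3 + 31·3 + 32·2 + 8·2 = 344
C: 7·5 + 50·5 + 31·1 + 32·1 + 8·3 = 372
D: 7·1 + 50·2 + 31·2 + 32·5 + 8·1 = 337
B: 7·2 + 50·4 + 31·4 + 32·4 + 8·4 = 498
B has the highest Borda score (498).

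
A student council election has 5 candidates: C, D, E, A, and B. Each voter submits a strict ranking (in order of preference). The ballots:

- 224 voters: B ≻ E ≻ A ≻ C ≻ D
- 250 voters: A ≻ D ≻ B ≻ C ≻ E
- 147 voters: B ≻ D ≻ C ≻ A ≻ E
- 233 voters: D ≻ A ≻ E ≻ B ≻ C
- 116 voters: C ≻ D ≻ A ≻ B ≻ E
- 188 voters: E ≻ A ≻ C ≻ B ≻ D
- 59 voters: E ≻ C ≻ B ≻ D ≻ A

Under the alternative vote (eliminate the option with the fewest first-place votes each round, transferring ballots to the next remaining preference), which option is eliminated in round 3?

Round 1: C 116, D 233, E 247, A 250, B 371. Eliminate C.
Round 2: D 349, E 247, A 250, B 371. Eliminate E.
Round 3: D 349, A 438, B 430. Eliminate D.

D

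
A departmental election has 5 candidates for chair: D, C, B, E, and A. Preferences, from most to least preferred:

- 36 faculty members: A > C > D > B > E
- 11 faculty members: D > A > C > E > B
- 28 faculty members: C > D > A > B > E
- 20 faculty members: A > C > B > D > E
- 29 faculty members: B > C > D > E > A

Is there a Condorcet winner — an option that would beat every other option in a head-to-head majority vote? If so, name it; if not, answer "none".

Checking pairwise contests:
C beats D 113–11.
A beats C 67–57.
D beats B 75–49.
D beats E 124–0.
D beats A 68–56.
Every option loses at least one head-to-head, so there is no Condorcet winner.

none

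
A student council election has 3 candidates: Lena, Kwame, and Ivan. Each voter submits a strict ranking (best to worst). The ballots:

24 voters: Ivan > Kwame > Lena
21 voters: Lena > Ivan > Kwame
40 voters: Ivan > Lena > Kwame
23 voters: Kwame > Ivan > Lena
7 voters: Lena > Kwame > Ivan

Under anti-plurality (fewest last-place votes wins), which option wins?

Ivan

Last-place votes: Lena 47, Kwame 61, Ivan 7.
Ivan is ranked last by the fewest voters, so Ivan wins.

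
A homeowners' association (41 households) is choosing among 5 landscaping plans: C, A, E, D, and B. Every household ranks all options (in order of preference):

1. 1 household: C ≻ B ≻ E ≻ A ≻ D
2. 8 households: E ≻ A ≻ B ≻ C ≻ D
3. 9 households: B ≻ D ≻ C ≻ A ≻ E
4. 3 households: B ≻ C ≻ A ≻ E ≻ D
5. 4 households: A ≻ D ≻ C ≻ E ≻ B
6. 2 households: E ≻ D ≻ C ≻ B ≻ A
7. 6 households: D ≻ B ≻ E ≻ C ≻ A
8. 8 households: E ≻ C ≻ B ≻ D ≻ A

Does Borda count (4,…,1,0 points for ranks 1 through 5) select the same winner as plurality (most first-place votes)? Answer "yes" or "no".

no

Borda — scores: C 81, A 56, E 93, D 77, B 103. Winner: B.
Plurality — first-place votes: C 1, A 4, E 18, D 6, B 12. Winner: E.
The two methods disagree.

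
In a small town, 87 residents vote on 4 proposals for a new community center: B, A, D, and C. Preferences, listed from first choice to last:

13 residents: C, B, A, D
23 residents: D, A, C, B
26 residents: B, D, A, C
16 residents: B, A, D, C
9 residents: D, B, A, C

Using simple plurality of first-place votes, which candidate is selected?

First-place votes: B 42, A 0, D 32, C 13.
B has the most first-place votes.

B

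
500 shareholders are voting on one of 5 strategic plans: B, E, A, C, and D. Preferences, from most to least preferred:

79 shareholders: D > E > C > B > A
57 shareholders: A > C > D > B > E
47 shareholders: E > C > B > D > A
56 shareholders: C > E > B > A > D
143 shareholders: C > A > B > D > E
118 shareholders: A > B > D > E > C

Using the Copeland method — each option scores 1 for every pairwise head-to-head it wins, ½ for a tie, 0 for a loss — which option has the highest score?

C

B: beats E and D; loses to A and C → score 2.
E: loses to B, A, C, and D → score 0.
A: beats B, E, and D; loses to C → score 3.
C: beats B, E, A, and D → score 4.
D: beats E; loses to B, A, and C → score 1.
C has the best pairwise record.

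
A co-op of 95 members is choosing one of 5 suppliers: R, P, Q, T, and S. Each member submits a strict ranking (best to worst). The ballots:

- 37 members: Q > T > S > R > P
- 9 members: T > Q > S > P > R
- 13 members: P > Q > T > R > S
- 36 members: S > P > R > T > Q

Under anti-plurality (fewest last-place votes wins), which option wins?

Last-place votes: R 9, P 37, Q 36, T 0, S 13.
T is ranked last by the fewest voters, so T wins.

T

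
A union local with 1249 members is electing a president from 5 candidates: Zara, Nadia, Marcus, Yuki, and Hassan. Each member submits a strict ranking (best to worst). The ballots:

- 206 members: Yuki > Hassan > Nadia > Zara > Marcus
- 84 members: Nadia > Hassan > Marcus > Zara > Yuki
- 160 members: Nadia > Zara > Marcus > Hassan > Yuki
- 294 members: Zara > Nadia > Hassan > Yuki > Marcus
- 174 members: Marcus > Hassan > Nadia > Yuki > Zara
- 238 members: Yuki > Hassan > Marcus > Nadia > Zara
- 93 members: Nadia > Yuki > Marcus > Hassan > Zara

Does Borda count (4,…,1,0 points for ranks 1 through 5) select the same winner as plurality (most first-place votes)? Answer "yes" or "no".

no

Borda — scores: Zara 1946, Nadia 3228, Marcus 1846, Yuki 2523, Hassan 2947. Winner: Nadia.
Plurality — first-place votes: Zara 294, Nadia 337, Marcus 174, Yuki 444, Hassan 0. Winner: Yuki.
The two methods disagree.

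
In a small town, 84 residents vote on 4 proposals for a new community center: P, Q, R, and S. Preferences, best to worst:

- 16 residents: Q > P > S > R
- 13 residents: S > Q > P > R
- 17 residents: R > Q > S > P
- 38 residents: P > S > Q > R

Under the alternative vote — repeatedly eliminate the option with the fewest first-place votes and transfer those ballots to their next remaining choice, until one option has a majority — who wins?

Round 1: P 38, Q 16, R 17, S 13. Eliminate S.
Round 2: P 38, Q 29, R 17. Eliminate R.
Round 3: P 38, Q 46. Q has a majority.

Q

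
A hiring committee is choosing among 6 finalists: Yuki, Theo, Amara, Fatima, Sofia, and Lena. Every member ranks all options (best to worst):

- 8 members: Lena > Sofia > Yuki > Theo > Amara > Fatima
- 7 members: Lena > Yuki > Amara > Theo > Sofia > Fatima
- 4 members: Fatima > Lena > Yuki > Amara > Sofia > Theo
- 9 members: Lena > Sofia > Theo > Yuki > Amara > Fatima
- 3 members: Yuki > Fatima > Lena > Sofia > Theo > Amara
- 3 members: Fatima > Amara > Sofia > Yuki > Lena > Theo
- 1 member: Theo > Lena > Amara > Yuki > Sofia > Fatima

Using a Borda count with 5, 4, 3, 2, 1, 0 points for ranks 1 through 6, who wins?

Yuki: 8·3 + 7·4 + 4·3 + 9·2 + 3·5 + 3·2 + 1·2 = 105
Theo: 8·2 + 7·2 + 4·0 + 9·3 + 3·1 + 3·0 + 1·5 = 65
Amara: 8·1 + 7·3 + 4·2 + 9·1 + 3·0 + 3·4 + 1·3 = 61
Fatima: 8·0 + 7·0 + 4·5 + 9·0 + 3·4 + 3·5 + 1·0 = 47
Sofia: 8·4 + 7·1 + 4·1 + 9·4 + 3·2 + 3·3 + 1·1 = 95
Lena: 8·5 + 7·5 + 4·4 + 9·5 + 3·3 + 3·1 + 1·4 = 152
Lena has the highest Borda score (152).

Lena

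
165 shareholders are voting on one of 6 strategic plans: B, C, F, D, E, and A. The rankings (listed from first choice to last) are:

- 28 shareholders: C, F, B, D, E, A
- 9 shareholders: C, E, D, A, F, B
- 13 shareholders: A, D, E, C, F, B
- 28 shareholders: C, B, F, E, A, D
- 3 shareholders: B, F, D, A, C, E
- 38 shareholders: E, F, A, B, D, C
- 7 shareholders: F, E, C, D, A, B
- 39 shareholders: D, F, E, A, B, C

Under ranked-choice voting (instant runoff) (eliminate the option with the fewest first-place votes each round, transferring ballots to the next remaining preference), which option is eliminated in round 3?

A

Round 1: B 3, C 65, F 7, D 39, E 38, A 13. Eliminate B.
Round 2: C 65, F 10, D 39, E 38, A 13. Eliminate F.
Round 3: C 65, D 42, E 45, A 13. Eliminate A.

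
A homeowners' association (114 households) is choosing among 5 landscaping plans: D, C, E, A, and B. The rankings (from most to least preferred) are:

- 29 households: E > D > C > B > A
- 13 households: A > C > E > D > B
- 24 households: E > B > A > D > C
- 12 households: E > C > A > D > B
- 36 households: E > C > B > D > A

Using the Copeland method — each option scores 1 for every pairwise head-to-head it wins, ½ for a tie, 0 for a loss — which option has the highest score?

E

D: beats A; loses to C, E, and B → score 1.
C: beats D, A, and B; loses to E → score 3.
E: beats D, C, A, and B → score 4.
A: loses to D, C, E, and B → score 0.
B: beats D and A; loses to C and E → score 2.
E has the best pairwise record.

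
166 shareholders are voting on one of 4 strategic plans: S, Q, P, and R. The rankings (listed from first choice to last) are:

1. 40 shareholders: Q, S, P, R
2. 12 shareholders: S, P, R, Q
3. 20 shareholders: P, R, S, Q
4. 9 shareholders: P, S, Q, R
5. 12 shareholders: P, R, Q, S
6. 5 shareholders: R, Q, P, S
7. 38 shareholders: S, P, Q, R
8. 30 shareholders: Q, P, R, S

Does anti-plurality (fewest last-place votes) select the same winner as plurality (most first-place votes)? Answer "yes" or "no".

no

Anti-plurality — last-place votes: S 47, Q 32, P 0, R 87. Winner: P.
Plurality — first-place votes: S 50, Q 70, P 41, R 5. Winner: Q.
The two methods disagree.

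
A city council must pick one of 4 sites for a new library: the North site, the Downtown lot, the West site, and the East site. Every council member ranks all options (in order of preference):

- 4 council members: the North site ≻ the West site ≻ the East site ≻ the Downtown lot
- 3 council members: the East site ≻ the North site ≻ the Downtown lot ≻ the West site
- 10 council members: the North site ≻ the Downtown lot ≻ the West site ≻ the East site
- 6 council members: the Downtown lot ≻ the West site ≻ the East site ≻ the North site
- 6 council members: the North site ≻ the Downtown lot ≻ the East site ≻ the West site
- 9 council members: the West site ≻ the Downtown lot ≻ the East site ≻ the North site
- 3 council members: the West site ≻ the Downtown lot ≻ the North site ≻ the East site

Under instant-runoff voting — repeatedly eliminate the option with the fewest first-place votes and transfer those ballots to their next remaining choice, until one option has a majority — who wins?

Round 1: the North site 20, the Downtown lot 6, the West site 12, the East site 3. Eliminate the East site.
Round 2: the North site 23, the Downtown lot 6, the West site 12. The North site has a majority.

the North site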